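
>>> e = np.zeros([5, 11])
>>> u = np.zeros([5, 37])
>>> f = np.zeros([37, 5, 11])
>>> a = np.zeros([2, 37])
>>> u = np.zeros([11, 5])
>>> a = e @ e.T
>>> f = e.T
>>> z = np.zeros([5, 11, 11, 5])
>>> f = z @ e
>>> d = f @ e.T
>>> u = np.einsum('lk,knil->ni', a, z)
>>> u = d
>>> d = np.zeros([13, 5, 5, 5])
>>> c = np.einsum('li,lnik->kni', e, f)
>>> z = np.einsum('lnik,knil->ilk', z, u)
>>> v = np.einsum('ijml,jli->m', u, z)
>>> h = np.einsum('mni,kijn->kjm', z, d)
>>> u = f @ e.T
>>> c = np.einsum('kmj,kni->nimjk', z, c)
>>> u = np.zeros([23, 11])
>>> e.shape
(5, 11)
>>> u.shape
(23, 11)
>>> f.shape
(5, 11, 11, 11)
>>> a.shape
(5, 5)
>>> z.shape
(11, 5, 5)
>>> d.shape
(13, 5, 5, 5)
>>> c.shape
(11, 11, 5, 5, 11)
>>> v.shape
(11,)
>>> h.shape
(13, 5, 11)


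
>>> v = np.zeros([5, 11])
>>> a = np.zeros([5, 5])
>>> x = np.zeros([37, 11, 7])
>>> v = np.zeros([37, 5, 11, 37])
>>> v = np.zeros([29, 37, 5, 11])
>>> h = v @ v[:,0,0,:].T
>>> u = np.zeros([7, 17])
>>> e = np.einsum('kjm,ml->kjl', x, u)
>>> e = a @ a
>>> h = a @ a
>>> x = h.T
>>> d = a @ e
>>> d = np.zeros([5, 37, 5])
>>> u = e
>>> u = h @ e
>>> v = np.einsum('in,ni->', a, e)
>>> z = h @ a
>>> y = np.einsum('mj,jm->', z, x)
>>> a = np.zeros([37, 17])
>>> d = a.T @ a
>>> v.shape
()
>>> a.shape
(37, 17)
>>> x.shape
(5, 5)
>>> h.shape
(5, 5)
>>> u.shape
(5, 5)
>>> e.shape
(5, 5)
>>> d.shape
(17, 17)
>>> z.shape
(5, 5)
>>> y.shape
()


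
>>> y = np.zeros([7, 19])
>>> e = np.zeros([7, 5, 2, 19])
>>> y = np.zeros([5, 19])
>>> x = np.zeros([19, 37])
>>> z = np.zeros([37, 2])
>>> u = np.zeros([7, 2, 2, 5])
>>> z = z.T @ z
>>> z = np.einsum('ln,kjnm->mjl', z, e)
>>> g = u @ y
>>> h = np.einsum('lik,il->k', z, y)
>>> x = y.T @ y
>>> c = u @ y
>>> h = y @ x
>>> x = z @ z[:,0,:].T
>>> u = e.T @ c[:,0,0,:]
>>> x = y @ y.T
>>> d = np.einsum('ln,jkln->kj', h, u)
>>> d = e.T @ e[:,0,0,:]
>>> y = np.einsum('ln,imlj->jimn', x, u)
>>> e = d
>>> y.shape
(19, 19, 2, 5)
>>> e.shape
(19, 2, 5, 19)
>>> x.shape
(5, 5)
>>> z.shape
(19, 5, 2)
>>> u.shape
(19, 2, 5, 19)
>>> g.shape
(7, 2, 2, 19)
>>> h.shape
(5, 19)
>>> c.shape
(7, 2, 2, 19)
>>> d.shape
(19, 2, 5, 19)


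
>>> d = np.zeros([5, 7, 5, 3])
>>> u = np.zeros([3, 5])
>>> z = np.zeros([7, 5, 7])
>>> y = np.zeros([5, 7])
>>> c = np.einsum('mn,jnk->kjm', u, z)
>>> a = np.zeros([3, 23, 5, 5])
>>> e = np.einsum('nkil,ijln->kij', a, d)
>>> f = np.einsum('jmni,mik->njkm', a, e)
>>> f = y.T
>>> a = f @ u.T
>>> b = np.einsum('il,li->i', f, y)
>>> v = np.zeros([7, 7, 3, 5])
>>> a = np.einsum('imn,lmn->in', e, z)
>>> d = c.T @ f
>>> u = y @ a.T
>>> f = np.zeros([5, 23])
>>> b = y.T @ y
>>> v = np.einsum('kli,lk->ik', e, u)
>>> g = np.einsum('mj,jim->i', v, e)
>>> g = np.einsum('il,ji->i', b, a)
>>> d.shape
(3, 7, 5)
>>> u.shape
(5, 23)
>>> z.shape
(7, 5, 7)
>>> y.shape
(5, 7)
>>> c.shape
(7, 7, 3)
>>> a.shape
(23, 7)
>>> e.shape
(23, 5, 7)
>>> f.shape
(5, 23)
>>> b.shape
(7, 7)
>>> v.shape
(7, 23)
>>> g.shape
(7,)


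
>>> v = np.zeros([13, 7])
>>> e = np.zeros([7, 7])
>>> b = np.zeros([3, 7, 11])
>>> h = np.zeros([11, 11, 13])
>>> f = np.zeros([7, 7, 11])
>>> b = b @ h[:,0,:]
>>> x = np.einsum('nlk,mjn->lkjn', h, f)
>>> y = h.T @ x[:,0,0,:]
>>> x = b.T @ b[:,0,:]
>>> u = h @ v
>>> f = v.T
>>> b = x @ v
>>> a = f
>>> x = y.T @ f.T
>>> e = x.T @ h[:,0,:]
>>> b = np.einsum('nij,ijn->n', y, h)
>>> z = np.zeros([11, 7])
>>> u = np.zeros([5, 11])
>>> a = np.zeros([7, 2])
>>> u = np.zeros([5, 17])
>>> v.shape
(13, 7)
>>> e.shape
(7, 11, 13)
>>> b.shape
(13,)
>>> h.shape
(11, 11, 13)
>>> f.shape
(7, 13)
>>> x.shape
(11, 11, 7)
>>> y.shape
(13, 11, 11)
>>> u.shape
(5, 17)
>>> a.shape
(7, 2)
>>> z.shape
(11, 7)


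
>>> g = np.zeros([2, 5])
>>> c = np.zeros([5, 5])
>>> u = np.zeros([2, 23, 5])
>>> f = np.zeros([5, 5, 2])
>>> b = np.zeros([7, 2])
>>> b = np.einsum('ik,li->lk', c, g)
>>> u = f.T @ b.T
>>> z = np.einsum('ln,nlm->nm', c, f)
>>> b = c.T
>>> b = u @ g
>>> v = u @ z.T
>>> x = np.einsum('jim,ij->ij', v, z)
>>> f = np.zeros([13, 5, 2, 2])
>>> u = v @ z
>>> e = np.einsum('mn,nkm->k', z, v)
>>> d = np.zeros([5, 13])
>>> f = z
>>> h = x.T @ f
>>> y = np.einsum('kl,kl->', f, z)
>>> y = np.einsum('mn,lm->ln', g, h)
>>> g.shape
(2, 5)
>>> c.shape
(5, 5)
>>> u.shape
(2, 5, 2)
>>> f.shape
(5, 2)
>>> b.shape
(2, 5, 5)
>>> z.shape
(5, 2)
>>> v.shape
(2, 5, 5)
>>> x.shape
(5, 2)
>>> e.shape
(5,)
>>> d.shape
(5, 13)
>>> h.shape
(2, 2)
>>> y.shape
(2, 5)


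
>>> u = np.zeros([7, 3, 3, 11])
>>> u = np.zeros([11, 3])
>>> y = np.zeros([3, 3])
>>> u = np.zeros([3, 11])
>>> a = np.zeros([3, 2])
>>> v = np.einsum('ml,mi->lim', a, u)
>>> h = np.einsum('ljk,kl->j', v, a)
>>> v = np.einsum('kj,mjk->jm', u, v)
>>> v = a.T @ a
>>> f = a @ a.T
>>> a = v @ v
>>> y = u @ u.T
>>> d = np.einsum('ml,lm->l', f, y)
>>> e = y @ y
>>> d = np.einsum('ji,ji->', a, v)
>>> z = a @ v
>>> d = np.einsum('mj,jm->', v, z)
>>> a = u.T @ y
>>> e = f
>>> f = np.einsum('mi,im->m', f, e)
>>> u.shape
(3, 11)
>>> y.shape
(3, 3)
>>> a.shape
(11, 3)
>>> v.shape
(2, 2)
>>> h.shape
(11,)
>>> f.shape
(3,)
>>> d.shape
()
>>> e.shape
(3, 3)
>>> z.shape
(2, 2)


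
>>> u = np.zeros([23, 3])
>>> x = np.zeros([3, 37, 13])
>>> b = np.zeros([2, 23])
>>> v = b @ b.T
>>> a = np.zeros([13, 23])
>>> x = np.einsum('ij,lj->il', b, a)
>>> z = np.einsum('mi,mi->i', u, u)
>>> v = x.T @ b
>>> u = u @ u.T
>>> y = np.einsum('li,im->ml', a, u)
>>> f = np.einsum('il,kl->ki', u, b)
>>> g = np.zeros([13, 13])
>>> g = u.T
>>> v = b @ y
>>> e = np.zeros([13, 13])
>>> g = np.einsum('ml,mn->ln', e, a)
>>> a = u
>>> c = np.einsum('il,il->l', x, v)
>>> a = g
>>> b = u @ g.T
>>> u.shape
(23, 23)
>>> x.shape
(2, 13)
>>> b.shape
(23, 13)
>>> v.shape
(2, 13)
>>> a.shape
(13, 23)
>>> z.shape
(3,)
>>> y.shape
(23, 13)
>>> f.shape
(2, 23)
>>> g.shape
(13, 23)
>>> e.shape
(13, 13)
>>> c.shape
(13,)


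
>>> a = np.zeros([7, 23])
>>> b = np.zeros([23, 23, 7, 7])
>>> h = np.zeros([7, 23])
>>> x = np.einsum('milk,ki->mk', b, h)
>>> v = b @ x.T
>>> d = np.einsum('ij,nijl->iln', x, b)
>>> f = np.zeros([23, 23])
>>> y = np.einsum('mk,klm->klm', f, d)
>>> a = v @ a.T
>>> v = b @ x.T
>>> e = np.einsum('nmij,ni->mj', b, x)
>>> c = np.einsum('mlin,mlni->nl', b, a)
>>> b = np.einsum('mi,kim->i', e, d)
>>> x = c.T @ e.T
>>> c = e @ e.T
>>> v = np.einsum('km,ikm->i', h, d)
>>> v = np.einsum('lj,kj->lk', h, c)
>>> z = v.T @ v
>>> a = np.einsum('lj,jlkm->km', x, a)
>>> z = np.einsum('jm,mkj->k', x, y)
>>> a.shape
(7, 7)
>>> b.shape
(7,)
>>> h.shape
(7, 23)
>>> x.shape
(23, 23)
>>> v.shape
(7, 23)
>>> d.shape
(23, 7, 23)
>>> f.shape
(23, 23)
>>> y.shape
(23, 7, 23)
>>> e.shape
(23, 7)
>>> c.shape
(23, 23)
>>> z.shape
(7,)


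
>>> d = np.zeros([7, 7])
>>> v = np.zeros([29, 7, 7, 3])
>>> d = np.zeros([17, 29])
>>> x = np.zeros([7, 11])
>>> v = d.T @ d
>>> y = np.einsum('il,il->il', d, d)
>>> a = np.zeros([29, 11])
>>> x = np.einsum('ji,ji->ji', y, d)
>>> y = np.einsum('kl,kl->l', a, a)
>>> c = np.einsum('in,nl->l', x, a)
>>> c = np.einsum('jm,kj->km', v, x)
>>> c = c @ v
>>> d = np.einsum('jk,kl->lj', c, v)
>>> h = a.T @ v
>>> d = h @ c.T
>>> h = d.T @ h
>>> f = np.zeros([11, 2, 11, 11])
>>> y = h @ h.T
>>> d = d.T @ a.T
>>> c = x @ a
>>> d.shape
(17, 29)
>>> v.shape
(29, 29)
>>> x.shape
(17, 29)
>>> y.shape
(17, 17)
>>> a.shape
(29, 11)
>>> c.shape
(17, 11)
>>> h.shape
(17, 29)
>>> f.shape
(11, 2, 11, 11)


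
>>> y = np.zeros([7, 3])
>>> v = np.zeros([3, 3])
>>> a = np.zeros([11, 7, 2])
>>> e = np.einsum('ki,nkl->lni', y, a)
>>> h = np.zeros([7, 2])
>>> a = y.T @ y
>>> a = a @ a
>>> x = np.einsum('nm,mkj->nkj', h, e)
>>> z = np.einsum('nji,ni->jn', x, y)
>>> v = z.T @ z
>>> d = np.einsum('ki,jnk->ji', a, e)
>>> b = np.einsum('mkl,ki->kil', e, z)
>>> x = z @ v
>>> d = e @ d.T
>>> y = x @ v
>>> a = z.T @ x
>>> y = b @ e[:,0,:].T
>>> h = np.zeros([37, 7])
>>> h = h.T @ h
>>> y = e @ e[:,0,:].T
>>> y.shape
(2, 11, 2)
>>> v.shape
(7, 7)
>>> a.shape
(7, 7)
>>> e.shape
(2, 11, 3)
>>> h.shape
(7, 7)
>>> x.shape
(11, 7)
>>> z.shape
(11, 7)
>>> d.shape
(2, 11, 2)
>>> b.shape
(11, 7, 3)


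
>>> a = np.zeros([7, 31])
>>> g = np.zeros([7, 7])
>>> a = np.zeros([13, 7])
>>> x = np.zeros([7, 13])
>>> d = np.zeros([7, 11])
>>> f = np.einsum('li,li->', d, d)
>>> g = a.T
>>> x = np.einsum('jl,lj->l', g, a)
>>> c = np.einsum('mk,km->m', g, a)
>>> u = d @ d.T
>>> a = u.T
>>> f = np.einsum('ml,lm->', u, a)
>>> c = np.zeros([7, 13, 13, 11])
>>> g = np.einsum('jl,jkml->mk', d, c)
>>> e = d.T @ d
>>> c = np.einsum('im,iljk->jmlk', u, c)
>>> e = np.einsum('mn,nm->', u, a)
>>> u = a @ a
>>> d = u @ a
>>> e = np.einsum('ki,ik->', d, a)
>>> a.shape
(7, 7)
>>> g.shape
(13, 13)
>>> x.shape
(13,)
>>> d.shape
(7, 7)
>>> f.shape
()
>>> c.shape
(13, 7, 13, 11)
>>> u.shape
(7, 7)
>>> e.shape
()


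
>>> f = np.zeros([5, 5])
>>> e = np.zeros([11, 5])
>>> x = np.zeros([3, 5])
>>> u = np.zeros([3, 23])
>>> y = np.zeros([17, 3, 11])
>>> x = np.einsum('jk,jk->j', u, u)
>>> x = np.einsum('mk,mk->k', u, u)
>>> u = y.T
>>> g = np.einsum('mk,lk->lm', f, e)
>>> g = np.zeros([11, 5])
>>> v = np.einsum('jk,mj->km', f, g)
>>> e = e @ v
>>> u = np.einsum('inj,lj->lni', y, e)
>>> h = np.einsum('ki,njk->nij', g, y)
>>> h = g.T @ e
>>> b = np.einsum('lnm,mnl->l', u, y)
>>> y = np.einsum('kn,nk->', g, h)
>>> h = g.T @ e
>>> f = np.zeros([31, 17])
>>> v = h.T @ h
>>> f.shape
(31, 17)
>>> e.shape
(11, 11)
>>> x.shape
(23,)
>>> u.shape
(11, 3, 17)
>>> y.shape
()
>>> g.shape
(11, 5)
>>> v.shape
(11, 11)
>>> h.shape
(5, 11)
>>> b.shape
(11,)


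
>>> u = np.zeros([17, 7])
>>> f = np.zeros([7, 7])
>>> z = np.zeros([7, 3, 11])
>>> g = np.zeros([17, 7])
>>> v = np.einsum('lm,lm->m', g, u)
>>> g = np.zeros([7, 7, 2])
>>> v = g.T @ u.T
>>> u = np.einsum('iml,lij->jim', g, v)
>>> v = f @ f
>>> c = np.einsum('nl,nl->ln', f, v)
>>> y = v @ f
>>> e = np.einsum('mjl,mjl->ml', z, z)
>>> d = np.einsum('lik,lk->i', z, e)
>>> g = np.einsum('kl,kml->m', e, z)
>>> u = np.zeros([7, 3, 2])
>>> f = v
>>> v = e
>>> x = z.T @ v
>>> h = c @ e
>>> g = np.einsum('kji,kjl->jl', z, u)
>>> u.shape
(7, 3, 2)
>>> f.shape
(7, 7)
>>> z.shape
(7, 3, 11)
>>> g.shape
(3, 2)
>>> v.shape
(7, 11)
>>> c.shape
(7, 7)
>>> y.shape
(7, 7)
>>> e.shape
(7, 11)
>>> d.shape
(3,)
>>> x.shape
(11, 3, 11)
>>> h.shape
(7, 11)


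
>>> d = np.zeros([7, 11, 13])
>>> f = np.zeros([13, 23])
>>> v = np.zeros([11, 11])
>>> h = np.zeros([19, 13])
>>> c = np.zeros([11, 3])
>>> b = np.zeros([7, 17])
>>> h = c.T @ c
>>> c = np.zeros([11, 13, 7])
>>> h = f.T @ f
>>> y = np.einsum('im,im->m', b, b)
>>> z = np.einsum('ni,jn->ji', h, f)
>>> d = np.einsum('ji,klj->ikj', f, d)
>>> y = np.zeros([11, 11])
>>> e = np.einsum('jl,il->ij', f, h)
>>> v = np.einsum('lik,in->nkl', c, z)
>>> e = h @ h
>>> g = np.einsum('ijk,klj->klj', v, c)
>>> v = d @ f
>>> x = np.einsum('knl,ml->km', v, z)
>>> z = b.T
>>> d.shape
(23, 7, 13)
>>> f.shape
(13, 23)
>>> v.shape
(23, 7, 23)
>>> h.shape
(23, 23)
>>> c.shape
(11, 13, 7)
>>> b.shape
(7, 17)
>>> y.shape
(11, 11)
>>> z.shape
(17, 7)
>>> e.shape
(23, 23)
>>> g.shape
(11, 13, 7)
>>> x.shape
(23, 13)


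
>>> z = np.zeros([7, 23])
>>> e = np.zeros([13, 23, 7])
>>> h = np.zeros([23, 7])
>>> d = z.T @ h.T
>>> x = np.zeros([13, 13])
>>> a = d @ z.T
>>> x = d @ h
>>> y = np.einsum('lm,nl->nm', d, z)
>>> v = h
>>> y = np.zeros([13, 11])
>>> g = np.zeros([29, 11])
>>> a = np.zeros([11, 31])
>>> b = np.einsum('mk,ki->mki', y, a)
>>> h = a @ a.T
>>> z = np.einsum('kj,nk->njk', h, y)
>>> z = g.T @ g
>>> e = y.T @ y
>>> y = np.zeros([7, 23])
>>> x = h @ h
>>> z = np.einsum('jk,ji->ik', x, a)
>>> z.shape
(31, 11)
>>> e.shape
(11, 11)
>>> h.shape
(11, 11)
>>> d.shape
(23, 23)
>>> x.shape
(11, 11)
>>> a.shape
(11, 31)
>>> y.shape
(7, 23)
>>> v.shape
(23, 7)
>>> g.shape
(29, 11)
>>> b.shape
(13, 11, 31)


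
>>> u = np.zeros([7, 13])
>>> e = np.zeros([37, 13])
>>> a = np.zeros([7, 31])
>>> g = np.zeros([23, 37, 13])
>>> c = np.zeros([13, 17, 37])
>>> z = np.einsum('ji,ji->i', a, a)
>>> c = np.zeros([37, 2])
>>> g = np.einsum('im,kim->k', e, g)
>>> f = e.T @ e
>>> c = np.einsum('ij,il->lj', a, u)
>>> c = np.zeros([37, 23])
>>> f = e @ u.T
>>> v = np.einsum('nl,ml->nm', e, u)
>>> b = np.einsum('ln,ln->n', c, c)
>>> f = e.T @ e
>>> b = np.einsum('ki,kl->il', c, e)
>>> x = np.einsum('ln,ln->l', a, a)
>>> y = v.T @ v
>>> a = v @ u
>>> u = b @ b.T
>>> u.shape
(23, 23)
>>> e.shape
(37, 13)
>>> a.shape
(37, 13)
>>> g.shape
(23,)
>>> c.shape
(37, 23)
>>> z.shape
(31,)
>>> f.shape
(13, 13)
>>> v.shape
(37, 7)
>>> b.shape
(23, 13)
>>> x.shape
(7,)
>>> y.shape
(7, 7)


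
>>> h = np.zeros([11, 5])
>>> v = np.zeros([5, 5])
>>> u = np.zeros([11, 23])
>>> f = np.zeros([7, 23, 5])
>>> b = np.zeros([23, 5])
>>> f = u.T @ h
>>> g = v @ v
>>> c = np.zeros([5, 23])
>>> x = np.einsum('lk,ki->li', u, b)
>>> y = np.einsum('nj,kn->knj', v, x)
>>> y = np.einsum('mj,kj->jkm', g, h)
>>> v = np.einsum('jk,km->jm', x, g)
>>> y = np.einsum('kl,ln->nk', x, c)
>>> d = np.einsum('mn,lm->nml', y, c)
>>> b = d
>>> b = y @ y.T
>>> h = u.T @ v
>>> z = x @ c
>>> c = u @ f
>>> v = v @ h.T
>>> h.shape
(23, 5)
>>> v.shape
(11, 23)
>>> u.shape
(11, 23)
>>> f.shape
(23, 5)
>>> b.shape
(23, 23)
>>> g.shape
(5, 5)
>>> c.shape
(11, 5)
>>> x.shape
(11, 5)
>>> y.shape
(23, 11)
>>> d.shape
(11, 23, 5)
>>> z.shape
(11, 23)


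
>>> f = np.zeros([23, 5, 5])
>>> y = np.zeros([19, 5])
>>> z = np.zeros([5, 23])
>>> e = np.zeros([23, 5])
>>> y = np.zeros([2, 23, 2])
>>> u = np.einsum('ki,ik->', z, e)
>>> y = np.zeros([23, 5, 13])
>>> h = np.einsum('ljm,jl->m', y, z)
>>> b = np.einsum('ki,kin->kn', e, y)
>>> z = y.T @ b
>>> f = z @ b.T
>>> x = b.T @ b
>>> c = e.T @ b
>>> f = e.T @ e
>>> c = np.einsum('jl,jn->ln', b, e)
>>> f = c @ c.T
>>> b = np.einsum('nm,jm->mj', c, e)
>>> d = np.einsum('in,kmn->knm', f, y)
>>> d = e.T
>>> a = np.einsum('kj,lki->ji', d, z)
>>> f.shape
(13, 13)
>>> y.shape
(23, 5, 13)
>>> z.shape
(13, 5, 13)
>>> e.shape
(23, 5)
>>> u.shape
()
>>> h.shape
(13,)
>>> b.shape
(5, 23)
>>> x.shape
(13, 13)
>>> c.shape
(13, 5)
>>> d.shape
(5, 23)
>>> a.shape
(23, 13)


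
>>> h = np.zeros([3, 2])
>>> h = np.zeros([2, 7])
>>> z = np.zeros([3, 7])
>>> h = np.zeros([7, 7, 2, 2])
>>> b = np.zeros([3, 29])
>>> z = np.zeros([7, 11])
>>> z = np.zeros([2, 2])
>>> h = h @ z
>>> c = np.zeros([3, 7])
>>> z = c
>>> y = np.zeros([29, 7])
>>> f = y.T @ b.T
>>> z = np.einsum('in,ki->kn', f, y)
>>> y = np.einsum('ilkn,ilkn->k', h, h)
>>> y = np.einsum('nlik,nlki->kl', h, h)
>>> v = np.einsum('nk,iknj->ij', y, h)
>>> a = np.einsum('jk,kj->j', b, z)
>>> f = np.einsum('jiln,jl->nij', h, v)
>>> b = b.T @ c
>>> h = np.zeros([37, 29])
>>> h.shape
(37, 29)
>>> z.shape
(29, 3)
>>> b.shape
(29, 7)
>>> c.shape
(3, 7)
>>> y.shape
(2, 7)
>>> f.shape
(2, 7, 7)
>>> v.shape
(7, 2)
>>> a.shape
(3,)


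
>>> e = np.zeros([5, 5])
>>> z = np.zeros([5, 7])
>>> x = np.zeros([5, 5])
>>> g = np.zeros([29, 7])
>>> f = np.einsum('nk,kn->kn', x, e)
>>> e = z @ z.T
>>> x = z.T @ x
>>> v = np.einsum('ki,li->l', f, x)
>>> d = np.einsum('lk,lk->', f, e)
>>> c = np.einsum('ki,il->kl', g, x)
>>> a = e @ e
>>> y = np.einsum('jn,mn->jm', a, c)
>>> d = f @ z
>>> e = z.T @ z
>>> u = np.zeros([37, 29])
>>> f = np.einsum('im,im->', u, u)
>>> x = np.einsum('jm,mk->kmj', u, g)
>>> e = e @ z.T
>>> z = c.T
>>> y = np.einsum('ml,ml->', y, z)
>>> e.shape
(7, 5)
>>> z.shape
(5, 29)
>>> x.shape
(7, 29, 37)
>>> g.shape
(29, 7)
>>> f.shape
()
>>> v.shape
(7,)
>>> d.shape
(5, 7)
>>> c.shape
(29, 5)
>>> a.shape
(5, 5)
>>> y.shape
()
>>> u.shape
(37, 29)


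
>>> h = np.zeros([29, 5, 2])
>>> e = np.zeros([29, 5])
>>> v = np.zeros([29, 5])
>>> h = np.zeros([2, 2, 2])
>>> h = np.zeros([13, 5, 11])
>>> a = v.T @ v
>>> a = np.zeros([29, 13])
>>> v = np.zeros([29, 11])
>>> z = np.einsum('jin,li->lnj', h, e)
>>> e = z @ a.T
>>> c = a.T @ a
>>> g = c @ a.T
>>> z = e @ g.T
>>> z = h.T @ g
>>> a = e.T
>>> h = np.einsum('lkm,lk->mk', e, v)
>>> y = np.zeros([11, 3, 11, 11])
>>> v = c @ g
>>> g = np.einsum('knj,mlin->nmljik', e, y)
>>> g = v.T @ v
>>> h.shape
(29, 11)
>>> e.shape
(29, 11, 29)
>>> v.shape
(13, 29)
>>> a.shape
(29, 11, 29)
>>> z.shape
(11, 5, 29)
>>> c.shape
(13, 13)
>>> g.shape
(29, 29)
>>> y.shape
(11, 3, 11, 11)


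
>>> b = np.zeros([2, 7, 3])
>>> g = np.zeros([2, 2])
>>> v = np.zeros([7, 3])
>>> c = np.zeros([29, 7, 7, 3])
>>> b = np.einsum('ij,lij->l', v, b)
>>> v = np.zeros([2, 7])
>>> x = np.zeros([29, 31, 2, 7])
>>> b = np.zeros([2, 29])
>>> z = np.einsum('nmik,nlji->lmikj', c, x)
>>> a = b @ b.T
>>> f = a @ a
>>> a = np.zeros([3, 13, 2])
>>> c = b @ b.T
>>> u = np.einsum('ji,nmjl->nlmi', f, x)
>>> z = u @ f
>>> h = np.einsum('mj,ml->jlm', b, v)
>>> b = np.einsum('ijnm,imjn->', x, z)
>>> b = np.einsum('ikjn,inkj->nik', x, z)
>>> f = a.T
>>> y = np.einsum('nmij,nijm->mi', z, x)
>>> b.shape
(7, 29, 31)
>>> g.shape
(2, 2)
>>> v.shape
(2, 7)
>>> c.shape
(2, 2)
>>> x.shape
(29, 31, 2, 7)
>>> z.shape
(29, 7, 31, 2)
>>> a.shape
(3, 13, 2)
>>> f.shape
(2, 13, 3)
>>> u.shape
(29, 7, 31, 2)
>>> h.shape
(29, 7, 2)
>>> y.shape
(7, 31)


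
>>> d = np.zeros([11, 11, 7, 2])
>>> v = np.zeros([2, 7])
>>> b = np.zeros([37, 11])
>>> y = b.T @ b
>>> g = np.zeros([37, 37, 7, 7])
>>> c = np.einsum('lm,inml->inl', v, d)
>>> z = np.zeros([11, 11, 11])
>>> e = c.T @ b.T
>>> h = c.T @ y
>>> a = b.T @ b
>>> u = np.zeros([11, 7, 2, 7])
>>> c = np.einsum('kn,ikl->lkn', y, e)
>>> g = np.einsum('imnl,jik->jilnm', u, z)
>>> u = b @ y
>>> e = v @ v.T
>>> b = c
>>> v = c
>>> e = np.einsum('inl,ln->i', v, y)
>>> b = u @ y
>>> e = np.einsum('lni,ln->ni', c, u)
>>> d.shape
(11, 11, 7, 2)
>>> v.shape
(37, 11, 11)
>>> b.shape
(37, 11)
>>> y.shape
(11, 11)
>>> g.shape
(11, 11, 7, 2, 7)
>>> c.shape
(37, 11, 11)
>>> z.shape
(11, 11, 11)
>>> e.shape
(11, 11)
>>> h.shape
(2, 11, 11)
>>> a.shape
(11, 11)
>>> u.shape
(37, 11)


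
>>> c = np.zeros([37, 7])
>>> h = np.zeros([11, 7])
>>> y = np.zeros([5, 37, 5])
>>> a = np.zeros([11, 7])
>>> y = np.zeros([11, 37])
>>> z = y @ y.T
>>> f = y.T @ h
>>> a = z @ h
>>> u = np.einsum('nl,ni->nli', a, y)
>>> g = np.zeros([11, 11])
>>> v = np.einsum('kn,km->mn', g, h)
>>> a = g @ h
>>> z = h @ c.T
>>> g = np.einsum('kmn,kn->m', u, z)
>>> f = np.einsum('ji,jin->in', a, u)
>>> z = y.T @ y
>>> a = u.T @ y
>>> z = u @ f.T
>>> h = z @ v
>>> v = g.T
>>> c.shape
(37, 7)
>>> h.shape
(11, 7, 11)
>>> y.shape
(11, 37)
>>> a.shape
(37, 7, 37)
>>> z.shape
(11, 7, 7)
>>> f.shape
(7, 37)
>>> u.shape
(11, 7, 37)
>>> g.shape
(7,)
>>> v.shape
(7,)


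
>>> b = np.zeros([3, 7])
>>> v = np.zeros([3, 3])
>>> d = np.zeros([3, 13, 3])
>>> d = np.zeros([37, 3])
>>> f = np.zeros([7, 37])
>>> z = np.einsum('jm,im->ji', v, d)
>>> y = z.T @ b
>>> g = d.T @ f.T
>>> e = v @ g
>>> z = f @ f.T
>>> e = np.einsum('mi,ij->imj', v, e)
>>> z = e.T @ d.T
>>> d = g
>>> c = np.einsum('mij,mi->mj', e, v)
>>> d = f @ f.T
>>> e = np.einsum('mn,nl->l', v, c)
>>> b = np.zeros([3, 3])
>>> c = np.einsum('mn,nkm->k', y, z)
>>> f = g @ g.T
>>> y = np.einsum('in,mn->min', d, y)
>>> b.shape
(3, 3)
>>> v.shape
(3, 3)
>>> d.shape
(7, 7)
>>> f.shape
(3, 3)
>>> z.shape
(7, 3, 37)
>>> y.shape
(37, 7, 7)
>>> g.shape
(3, 7)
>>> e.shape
(7,)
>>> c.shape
(3,)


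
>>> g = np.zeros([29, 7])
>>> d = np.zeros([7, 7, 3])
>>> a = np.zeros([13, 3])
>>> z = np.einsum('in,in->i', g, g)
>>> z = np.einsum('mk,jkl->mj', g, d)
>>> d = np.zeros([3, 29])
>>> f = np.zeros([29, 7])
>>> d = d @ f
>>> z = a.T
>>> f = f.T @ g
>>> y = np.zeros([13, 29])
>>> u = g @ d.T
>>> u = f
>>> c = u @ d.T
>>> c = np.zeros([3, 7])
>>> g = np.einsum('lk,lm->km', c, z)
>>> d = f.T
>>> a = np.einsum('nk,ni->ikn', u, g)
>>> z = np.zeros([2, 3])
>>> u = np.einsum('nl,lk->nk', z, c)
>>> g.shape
(7, 13)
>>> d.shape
(7, 7)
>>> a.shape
(13, 7, 7)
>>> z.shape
(2, 3)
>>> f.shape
(7, 7)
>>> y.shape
(13, 29)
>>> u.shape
(2, 7)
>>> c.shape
(3, 7)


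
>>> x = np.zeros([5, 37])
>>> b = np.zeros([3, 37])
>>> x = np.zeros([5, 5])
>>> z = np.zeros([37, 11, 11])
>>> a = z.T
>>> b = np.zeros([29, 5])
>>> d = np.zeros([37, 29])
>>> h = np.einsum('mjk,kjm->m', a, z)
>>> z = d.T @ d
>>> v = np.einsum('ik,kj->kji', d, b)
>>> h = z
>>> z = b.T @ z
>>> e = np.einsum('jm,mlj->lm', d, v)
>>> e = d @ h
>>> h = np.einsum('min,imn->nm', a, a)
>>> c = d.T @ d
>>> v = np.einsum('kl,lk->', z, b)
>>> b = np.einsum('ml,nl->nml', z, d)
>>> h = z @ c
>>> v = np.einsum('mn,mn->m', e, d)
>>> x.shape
(5, 5)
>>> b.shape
(37, 5, 29)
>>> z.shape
(5, 29)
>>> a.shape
(11, 11, 37)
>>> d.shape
(37, 29)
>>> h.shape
(5, 29)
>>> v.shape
(37,)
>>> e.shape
(37, 29)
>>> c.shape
(29, 29)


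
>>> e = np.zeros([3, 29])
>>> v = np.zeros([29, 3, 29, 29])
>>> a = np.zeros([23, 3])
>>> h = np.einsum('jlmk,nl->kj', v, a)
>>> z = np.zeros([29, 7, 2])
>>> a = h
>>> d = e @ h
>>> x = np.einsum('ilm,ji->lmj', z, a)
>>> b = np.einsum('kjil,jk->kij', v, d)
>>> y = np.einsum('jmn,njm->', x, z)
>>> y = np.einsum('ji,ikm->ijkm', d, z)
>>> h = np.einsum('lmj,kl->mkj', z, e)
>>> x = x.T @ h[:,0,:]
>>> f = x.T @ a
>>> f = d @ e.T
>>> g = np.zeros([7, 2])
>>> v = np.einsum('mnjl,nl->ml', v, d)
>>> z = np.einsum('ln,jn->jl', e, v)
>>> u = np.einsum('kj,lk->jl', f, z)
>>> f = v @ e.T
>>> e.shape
(3, 29)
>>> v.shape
(29, 29)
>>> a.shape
(29, 29)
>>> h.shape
(7, 3, 2)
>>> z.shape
(29, 3)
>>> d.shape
(3, 29)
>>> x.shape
(29, 2, 2)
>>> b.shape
(29, 29, 3)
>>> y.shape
(29, 3, 7, 2)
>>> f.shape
(29, 3)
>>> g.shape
(7, 2)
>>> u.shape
(3, 29)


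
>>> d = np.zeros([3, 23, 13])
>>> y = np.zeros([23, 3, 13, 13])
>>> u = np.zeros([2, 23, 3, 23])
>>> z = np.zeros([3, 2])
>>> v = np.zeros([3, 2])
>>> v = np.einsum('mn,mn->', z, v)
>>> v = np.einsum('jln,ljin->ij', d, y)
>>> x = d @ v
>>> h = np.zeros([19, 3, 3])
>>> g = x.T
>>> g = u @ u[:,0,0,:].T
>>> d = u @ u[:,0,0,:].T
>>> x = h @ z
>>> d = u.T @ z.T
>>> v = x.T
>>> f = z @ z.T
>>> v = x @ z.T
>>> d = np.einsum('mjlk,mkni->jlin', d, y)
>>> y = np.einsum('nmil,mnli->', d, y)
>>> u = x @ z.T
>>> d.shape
(3, 23, 13, 13)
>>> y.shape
()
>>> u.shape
(19, 3, 3)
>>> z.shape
(3, 2)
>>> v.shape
(19, 3, 3)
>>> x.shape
(19, 3, 2)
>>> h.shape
(19, 3, 3)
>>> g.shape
(2, 23, 3, 2)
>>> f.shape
(3, 3)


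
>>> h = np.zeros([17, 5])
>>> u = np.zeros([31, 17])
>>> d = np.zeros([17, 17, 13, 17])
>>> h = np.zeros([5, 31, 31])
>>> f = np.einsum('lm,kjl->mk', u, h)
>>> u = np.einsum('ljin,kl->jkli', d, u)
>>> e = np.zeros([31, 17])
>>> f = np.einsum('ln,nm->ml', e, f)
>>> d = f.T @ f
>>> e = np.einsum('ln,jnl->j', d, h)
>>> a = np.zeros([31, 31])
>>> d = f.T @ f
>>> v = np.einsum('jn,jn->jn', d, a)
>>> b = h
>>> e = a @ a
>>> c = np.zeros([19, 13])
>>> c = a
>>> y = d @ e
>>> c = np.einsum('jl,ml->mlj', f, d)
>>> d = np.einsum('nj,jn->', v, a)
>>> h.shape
(5, 31, 31)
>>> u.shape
(17, 31, 17, 13)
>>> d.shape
()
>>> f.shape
(5, 31)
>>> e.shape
(31, 31)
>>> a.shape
(31, 31)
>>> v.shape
(31, 31)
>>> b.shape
(5, 31, 31)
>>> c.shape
(31, 31, 5)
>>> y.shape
(31, 31)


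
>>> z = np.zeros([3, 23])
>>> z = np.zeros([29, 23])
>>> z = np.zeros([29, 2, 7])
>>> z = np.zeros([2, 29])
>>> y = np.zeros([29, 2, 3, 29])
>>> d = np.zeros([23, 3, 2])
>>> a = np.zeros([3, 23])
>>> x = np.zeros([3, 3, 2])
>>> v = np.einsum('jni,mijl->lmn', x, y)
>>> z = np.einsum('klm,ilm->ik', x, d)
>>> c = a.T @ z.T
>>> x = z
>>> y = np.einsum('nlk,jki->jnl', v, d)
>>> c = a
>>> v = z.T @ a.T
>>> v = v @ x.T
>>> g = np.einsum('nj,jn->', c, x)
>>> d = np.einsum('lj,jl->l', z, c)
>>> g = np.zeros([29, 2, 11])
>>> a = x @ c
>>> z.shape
(23, 3)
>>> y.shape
(23, 29, 29)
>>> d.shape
(23,)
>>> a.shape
(23, 23)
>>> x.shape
(23, 3)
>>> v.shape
(3, 23)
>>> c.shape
(3, 23)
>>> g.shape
(29, 2, 11)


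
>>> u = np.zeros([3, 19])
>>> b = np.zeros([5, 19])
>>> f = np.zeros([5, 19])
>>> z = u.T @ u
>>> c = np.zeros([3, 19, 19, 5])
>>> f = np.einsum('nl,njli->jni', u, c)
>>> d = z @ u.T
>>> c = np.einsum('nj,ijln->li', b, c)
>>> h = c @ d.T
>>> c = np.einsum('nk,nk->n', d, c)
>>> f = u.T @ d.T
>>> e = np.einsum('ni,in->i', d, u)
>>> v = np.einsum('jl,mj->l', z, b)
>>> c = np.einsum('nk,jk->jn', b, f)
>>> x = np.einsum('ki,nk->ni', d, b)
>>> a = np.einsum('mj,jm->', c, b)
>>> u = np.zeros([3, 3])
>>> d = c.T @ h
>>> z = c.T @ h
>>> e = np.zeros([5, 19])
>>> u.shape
(3, 3)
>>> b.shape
(5, 19)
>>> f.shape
(19, 19)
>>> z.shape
(5, 19)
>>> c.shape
(19, 5)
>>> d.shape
(5, 19)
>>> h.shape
(19, 19)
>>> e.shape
(5, 19)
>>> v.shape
(19,)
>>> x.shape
(5, 3)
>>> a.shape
()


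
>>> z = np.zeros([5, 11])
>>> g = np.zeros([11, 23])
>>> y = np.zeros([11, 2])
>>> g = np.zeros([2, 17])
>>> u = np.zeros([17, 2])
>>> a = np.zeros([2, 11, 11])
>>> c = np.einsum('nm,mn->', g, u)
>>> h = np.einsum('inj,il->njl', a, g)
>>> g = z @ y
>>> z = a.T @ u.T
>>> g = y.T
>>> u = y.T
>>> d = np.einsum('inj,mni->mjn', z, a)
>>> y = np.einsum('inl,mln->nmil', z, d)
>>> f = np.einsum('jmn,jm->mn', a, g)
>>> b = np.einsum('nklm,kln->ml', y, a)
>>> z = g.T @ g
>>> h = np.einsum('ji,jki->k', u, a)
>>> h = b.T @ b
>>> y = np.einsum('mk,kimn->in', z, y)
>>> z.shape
(11, 11)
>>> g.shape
(2, 11)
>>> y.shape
(2, 17)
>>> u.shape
(2, 11)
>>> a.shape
(2, 11, 11)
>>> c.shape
()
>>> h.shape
(11, 11)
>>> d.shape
(2, 17, 11)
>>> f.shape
(11, 11)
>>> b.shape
(17, 11)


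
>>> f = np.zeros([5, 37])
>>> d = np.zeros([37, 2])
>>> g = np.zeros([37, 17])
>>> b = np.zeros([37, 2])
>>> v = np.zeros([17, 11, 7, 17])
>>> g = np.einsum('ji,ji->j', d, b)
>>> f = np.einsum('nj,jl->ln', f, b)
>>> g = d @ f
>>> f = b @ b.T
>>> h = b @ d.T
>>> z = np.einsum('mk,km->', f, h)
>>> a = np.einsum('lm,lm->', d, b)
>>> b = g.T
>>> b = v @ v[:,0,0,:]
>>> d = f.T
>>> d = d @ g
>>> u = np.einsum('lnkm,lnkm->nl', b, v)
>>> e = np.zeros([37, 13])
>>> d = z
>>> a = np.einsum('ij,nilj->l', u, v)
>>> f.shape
(37, 37)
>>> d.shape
()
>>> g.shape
(37, 5)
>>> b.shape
(17, 11, 7, 17)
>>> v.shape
(17, 11, 7, 17)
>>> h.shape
(37, 37)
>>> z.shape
()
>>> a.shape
(7,)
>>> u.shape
(11, 17)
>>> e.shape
(37, 13)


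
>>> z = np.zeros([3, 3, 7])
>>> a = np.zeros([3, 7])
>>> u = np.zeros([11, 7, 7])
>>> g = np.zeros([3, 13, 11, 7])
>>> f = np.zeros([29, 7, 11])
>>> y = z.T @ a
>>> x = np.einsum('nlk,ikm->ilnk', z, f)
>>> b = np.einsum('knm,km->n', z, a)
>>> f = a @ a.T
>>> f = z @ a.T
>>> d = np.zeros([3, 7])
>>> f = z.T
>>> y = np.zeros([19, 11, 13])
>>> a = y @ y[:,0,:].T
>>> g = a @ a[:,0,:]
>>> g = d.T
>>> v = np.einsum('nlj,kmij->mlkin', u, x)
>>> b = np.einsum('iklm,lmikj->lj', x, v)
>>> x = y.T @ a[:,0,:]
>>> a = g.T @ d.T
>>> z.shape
(3, 3, 7)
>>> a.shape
(3, 3)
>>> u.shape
(11, 7, 7)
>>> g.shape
(7, 3)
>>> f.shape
(7, 3, 3)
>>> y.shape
(19, 11, 13)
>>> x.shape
(13, 11, 19)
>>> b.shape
(3, 11)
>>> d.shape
(3, 7)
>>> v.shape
(3, 7, 29, 3, 11)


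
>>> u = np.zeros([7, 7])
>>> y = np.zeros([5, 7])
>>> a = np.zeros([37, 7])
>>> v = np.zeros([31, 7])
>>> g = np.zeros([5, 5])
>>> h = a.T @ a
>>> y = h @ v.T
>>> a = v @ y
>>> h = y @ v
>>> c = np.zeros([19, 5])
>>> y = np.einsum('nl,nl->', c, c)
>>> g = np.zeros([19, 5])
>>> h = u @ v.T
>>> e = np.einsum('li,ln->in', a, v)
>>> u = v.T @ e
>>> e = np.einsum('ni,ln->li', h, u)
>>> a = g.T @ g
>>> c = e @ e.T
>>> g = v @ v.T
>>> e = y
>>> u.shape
(7, 7)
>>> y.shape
()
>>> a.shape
(5, 5)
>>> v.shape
(31, 7)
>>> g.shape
(31, 31)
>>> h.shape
(7, 31)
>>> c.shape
(7, 7)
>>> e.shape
()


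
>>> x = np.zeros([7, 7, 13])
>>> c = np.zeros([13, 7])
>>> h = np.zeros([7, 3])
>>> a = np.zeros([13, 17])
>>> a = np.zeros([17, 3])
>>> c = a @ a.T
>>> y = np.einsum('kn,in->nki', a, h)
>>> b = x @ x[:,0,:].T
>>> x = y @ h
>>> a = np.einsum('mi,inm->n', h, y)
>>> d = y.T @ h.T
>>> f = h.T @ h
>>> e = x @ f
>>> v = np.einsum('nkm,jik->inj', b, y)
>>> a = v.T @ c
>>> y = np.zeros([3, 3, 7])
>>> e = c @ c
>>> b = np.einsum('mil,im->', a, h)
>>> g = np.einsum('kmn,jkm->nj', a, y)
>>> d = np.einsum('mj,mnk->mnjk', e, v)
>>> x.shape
(3, 17, 3)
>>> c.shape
(17, 17)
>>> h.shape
(7, 3)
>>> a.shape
(3, 7, 17)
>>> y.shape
(3, 3, 7)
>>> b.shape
()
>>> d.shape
(17, 7, 17, 3)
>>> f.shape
(3, 3)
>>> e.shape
(17, 17)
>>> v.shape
(17, 7, 3)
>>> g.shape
(17, 3)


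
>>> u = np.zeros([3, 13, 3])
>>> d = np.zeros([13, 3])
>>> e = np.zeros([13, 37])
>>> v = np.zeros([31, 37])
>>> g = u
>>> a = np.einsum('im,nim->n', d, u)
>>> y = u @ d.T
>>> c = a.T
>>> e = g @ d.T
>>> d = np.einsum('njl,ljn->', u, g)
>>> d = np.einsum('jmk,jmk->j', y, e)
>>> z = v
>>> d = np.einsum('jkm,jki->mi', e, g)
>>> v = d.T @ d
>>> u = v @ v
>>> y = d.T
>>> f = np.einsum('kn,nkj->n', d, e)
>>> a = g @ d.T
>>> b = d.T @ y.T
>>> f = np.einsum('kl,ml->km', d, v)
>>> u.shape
(3, 3)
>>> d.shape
(13, 3)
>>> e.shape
(3, 13, 13)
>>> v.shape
(3, 3)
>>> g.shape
(3, 13, 3)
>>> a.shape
(3, 13, 13)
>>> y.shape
(3, 13)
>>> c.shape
(3,)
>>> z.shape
(31, 37)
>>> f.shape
(13, 3)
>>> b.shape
(3, 3)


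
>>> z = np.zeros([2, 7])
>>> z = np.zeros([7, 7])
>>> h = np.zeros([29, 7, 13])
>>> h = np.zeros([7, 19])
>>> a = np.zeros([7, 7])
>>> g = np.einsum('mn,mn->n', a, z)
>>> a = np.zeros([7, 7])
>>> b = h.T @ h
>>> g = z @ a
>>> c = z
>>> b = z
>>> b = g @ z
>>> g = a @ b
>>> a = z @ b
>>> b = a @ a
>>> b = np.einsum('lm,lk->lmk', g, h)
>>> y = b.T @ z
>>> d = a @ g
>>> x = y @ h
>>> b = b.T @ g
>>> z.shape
(7, 7)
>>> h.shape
(7, 19)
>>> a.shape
(7, 7)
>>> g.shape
(7, 7)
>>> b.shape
(19, 7, 7)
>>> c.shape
(7, 7)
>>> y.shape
(19, 7, 7)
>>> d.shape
(7, 7)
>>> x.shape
(19, 7, 19)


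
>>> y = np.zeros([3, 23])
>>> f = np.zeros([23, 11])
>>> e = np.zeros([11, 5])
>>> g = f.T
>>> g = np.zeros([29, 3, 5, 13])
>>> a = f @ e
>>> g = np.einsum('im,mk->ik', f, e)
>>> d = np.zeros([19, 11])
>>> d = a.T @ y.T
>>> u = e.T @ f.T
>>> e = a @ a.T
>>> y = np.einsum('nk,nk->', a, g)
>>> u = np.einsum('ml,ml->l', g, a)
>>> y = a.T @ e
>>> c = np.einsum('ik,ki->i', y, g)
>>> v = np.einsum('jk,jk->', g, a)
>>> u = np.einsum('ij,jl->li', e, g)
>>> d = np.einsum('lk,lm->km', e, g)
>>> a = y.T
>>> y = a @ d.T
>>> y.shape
(23, 23)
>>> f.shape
(23, 11)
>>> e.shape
(23, 23)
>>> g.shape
(23, 5)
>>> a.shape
(23, 5)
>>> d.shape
(23, 5)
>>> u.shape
(5, 23)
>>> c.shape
(5,)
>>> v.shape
()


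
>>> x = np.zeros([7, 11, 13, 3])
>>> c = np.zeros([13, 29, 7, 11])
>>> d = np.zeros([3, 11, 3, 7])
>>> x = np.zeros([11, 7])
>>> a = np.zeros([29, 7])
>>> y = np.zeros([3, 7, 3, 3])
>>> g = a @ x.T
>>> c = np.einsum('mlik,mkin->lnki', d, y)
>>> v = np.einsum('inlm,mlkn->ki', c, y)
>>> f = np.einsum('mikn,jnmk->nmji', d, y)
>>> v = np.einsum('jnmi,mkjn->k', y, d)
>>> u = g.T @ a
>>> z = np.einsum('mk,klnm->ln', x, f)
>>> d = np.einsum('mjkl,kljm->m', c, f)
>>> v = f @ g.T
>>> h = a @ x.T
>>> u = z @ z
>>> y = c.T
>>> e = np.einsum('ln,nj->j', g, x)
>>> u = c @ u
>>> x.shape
(11, 7)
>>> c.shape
(11, 3, 7, 3)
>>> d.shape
(11,)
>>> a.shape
(29, 7)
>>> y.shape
(3, 7, 3, 11)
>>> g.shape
(29, 11)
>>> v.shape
(7, 3, 3, 29)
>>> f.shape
(7, 3, 3, 11)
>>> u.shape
(11, 3, 7, 3)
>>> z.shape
(3, 3)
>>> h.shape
(29, 11)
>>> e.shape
(7,)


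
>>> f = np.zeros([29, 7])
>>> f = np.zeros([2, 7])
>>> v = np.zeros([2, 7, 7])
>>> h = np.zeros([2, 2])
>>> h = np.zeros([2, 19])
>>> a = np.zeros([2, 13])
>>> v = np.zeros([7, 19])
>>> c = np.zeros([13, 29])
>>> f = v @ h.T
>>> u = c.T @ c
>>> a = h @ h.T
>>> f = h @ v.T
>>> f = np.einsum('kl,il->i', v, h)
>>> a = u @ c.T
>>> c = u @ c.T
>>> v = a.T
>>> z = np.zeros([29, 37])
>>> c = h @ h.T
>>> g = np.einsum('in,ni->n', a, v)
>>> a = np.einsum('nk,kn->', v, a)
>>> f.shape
(2,)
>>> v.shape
(13, 29)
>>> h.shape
(2, 19)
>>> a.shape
()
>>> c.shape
(2, 2)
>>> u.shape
(29, 29)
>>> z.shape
(29, 37)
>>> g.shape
(13,)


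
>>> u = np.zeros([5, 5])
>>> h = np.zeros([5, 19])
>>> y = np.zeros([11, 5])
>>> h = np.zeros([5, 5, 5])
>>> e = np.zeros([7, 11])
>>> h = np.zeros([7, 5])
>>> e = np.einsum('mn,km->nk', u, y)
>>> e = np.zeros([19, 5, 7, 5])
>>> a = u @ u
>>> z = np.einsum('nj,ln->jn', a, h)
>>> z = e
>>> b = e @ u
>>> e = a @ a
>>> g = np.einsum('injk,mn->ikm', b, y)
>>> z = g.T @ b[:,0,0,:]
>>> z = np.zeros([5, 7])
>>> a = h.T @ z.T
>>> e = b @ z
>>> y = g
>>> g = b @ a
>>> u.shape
(5, 5)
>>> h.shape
(7, 5)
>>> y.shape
(19, 5, 11)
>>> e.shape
(19, 5, 7, 7)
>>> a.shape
(5, 5)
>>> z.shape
(5, 7)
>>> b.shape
(19, 5, 7, 5)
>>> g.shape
(19, 5, 7, 5)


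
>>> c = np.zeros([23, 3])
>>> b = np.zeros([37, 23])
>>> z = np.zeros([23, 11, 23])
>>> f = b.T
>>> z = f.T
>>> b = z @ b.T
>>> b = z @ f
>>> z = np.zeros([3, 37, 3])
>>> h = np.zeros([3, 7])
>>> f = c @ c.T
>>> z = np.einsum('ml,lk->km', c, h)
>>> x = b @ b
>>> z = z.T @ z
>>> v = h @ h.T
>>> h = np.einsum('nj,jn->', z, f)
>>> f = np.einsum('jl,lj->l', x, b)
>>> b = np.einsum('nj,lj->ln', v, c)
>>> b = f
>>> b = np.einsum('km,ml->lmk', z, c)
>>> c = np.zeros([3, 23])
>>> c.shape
(3, 23)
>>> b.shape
(3, 23, 23)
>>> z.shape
(23, 23)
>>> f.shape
(37,)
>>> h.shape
()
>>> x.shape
(37, 37)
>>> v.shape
(3, 3)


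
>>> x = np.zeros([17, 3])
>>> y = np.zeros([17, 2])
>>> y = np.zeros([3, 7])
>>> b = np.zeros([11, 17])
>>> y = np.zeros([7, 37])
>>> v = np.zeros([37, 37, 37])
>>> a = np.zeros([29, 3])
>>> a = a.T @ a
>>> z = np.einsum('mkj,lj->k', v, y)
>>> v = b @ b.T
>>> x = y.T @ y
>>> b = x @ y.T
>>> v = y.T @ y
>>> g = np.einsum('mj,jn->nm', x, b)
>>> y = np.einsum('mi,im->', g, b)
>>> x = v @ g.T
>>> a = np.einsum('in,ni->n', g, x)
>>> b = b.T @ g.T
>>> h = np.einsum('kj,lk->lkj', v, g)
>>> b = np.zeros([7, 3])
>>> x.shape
(37, 7)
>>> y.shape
()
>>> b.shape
(7, 3)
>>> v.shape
(37, 37)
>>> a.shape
(37,)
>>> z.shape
(37,)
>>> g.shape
(7, 37)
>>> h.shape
(7, 37, 37)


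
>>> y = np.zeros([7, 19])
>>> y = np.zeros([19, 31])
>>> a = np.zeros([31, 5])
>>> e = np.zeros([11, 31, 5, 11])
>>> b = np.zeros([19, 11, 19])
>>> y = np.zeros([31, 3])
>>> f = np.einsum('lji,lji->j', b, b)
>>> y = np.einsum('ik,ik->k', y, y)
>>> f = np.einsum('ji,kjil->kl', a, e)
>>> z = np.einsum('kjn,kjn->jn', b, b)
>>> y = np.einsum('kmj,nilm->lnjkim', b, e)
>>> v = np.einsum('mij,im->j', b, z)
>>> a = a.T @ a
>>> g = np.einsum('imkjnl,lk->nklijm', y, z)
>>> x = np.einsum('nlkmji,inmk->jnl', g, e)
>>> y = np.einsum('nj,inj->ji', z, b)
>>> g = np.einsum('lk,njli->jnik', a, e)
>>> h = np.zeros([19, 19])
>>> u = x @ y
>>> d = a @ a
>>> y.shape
(19, 19)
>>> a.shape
(5, 5)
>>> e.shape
(11, 31, 5, 11)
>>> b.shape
(19, 11, 19)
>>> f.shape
(11, 11)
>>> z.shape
(11, 19)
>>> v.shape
(19,)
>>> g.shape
(31, 11, 11, 5)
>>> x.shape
(19, 31, 19)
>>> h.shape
(19, 19)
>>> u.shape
(19, 31, 19)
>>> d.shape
(5, 5)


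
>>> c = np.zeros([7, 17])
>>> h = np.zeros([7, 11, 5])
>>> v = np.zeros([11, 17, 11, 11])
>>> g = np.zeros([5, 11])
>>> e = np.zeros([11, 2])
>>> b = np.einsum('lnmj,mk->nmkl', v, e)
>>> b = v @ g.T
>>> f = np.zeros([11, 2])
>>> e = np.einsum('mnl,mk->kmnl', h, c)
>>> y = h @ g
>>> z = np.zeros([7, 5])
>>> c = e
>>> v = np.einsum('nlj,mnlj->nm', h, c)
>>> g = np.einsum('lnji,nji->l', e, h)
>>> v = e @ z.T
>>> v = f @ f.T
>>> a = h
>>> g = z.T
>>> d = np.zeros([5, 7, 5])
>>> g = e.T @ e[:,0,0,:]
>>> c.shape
(17, 7, 11, 5)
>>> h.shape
(7, 11, 5)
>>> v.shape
(11, 11)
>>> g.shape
(5, 11, 7, 5)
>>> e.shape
(17, 7, 11, 5)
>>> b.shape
(11, 17, 11, 5)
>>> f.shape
(11, 2)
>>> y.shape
(7, 11, 11)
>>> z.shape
(7, 5)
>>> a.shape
(7, 11, 5)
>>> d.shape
(5, 7, 5)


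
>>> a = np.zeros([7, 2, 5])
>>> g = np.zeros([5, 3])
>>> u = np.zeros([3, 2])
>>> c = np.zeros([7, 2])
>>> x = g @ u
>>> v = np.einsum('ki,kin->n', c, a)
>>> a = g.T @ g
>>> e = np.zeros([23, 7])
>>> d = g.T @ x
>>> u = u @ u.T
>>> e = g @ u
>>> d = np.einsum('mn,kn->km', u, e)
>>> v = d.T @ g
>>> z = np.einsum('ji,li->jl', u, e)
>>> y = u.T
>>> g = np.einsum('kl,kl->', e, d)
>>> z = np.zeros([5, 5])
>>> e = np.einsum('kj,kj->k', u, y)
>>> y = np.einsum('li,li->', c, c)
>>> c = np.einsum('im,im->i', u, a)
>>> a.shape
(3, 3)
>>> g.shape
()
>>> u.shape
(3, 3)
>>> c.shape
(3,)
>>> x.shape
(5, 2)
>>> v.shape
(3, 3)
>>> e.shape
(3,)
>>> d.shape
(5, 3)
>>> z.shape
(5, 5)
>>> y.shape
()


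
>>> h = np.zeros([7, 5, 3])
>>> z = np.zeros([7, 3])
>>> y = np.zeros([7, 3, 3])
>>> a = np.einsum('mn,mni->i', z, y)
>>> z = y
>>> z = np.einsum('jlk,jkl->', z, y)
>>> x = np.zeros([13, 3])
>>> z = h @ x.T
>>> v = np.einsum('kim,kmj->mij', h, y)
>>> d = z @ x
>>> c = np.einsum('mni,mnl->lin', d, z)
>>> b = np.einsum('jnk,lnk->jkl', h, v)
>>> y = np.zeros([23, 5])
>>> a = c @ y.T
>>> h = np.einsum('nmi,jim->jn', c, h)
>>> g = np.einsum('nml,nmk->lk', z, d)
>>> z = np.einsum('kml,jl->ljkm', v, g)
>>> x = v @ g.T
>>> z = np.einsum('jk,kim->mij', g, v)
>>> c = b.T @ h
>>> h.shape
(7, 13)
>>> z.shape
(3, 5, 13)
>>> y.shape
(23, 5)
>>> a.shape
(13, 3, 23)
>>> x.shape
(3, 5, 13)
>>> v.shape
(3, 5, 3)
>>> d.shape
(7, 5, 3)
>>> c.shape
(3, 3, 13)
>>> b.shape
(7, 3, 3)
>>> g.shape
(13, 3)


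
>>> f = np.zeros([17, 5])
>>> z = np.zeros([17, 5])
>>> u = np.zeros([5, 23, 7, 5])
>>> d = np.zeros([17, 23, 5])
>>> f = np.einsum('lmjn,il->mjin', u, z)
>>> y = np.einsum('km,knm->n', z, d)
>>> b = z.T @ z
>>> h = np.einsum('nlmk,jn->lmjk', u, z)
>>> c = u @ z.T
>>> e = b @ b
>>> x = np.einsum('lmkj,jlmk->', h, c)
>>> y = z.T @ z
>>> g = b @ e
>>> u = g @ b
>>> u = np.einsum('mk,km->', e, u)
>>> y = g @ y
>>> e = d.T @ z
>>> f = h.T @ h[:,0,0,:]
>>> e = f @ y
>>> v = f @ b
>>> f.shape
(5, 17, 7, 5)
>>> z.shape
(17, 5)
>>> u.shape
()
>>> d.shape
(17, 23, 5)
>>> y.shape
(5, 5)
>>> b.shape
(5, 5)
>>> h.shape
(23, 7, 17, 5)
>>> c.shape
(5, 23, 7, 17)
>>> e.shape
(5, 17, 7, 5)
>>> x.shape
()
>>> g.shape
(5, 5)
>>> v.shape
(5, 17, 7, 5)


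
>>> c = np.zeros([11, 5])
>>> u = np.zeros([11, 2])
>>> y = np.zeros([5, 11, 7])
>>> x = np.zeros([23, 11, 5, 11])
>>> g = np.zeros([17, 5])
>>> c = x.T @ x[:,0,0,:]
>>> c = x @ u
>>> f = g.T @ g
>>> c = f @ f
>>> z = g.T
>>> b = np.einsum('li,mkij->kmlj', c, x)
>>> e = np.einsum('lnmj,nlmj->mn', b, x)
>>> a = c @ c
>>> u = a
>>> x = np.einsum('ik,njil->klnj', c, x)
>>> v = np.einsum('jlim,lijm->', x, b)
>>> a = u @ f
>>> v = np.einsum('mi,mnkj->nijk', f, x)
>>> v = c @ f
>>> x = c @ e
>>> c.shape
(5, 5)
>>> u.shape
(5, 5)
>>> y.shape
(5, 11, 7)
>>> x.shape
(5, 23)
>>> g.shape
(17, 5)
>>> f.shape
(5, 5)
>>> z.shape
(5, 17)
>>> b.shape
(11, 23, 5, 11)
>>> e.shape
(5, 23)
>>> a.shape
(5, 5)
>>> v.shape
(5, 5)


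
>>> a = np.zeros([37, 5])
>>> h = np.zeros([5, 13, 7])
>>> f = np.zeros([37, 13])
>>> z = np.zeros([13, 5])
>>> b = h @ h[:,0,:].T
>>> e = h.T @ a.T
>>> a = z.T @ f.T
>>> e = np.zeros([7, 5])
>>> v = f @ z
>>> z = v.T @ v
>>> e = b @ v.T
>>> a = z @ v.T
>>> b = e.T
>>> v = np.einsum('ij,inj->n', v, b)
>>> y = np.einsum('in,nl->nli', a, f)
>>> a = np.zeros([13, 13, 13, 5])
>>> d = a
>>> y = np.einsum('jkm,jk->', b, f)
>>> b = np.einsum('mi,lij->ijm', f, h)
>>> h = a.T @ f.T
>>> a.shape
(13, 13, 13, 5)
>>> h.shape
(5, 13, 13, 37)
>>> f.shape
(37, 13)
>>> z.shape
(5, 5)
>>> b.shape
(13, 7, 37)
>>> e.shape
(5, 13, 37)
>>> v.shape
(13,)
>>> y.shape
()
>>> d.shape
(13, 13, 13, 5)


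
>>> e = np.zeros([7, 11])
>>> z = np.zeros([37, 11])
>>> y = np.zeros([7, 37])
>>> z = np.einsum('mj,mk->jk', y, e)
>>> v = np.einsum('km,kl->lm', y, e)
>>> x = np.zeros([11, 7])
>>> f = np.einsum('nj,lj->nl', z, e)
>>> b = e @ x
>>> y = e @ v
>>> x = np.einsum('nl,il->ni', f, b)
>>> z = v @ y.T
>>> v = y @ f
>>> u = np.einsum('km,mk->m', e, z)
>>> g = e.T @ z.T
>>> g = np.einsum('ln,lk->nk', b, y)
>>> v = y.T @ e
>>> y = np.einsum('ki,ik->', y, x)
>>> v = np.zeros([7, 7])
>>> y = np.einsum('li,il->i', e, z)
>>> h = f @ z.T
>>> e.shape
(7, 11)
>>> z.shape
(11, 7)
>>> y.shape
(11,)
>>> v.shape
(7, 7)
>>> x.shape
(37, 7)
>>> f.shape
(37, 7)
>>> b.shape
(7, 7)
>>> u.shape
(11,)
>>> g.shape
(7, 37)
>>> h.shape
(37, 11)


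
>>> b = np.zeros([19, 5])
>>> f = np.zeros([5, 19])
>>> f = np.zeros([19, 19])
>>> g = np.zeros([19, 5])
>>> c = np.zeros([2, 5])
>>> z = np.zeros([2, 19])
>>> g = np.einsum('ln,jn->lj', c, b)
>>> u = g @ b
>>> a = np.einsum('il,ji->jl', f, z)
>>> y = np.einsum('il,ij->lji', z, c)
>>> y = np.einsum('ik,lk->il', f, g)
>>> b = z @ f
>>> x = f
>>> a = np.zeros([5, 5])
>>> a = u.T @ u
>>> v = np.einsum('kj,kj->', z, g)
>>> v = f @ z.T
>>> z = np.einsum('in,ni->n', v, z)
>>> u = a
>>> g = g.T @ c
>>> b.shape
(2, 19)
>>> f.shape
(19, 19)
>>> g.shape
(19, 5)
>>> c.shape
(2, 5)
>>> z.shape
(2,)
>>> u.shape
(5, 5)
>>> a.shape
(5, 5)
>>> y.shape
(19, 2)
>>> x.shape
(19, 19)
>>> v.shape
(19, 2)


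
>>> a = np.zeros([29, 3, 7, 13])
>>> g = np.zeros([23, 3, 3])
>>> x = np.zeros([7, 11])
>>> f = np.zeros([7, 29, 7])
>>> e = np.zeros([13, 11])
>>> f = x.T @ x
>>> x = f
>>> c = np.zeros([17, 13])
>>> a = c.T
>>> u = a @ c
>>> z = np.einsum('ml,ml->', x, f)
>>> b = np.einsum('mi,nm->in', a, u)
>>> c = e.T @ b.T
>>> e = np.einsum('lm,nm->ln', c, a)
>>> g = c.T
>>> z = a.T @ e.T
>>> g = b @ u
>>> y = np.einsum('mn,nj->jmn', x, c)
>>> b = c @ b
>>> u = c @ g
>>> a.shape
(13, 17)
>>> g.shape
(17, 13)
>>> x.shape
(11, 11)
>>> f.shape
(11, 11)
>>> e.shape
(11, 13)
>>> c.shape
(11, 17)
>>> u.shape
(11, 13)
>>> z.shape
(17, 11)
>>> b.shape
(11, 13)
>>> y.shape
(17, 11, 11)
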